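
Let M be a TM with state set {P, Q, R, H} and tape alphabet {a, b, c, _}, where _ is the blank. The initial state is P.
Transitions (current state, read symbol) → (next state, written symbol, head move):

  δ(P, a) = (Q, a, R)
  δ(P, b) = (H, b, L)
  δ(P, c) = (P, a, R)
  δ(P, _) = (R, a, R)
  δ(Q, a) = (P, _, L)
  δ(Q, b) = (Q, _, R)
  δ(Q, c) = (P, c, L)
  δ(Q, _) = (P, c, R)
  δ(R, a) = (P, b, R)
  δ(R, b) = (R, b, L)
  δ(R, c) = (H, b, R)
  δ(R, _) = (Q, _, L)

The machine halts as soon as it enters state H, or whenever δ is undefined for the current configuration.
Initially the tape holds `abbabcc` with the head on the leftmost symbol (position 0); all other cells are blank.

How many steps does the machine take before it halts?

25

state=P head=0 tape=[a]bbabcc   (P,a)→(Q,a,R)
state=Q head=1 tape=a[b]babcc   (Q,b)→(Q,_,R)
state=Q head=2 tape=a_[b]abcc   (Q,b)→(Q,_,R)
state=Q head=3 tape=a__[a]bcc   (Q,a)→(P,_,L)
state=P head=2 tape=a_[_]_bcc   (P,_)→(R,a,R)
state=R head=3 tape=a_a[_]bcc   (R,_)→(Q,_,L)
state=Q head=2 tape=a_[a]_bcc   (Q,a)→(P,_,L)
state=P head=1 tape=a[_]__bcc   (P,_)→(R,a,R)
state=R head=2 tape=aa[_]_bcc   (R,_)→(Q,_,L)
state=Q head=1 tape=a[a]__bcc   (Q,a)→(P,_,L)
state=P head=0 tape=[a]___bcc   (P,a)→(Q,a,R)
state=Q head=1 tape=a[_]__bcc   (Q,_)→(P,c,R)
state=P head=2 tape=ac[_]_bcc   (P,_)→(R,a,R)
state=R head=3 tape=aca[_]bcc   (R,_)→(Q,_,L)
state=Q head=2 tape=ac[a]_bcc   (Q,a)→(P,_,L)
state=P head=1 tape=a[c]__bcc   (P,c)→(P,a,R)
state=P head=2 tape=aa[_]_bcc   (P,_)→(R,a,R)
state=R head=3 tape=aaa[_]bcc   (R,_)→(Q,_,L)
state=Q head=2 tape=aa[a]_bcc   (Q,a)→(P,_,L)
state=P head=1 tape=a[a]__bcc   (P,a)→(Q,a,R)
state=Q head=2 tape=aa[_]_bcc   (Q,_)→(P,c,R)
state=P head=3 tape=aac[_]bcc   (P,_)→(R,a,R)
state=R head=4 tape=aaca[b]cc   (R,b)→(R,b,L)
state=R head=3 tape=aac[a]bcc   (R,a)→(P,b,R)
state=P head=4 tape=aacb[b]cc   (P,b)→(H,b,L)
state=H head=3 tape=aac[b]bcc
M halts after 25 transitions.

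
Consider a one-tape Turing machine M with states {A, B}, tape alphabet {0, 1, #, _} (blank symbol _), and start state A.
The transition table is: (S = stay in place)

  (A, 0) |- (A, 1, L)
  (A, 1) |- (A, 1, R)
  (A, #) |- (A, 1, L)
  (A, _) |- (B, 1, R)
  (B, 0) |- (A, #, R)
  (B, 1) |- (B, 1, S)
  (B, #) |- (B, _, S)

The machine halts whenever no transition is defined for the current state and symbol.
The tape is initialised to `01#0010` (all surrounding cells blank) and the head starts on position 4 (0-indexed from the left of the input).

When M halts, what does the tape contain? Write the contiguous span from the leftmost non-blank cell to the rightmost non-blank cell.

A | 01#0[0]10__   read 0 → write 1, move L, go to A
A | 01#[0]110__   read 0 → write 1, move L, go to A
A | 01[#]1110__   read # → write 1, move L, go to A
A | 0[1]11110__   read 1 → write 1, move R, go to A
A | 01[1]1110__   read 1 → write 1, move R, go to A
A | 011[1]110__   read 1 → write 1, move R, go to A
A | 0111[1]10__   read 1 → write 1, move R, go to A
A | 01111[1]0__   read 1 → write 1, move R, go to A
A | 011111[0]__   read 0 → write 1, move L, go to A
A | 01111[1]1__   read 1 → write 1, move R, go to A
A | 011111[1]__   read 1 → write 1, move R, go to A
A | 0111111[_]_   read _ → write 1, move R, go to B
B | 01111111[_]
The non-blank tape span at halt is 01111111.

01111111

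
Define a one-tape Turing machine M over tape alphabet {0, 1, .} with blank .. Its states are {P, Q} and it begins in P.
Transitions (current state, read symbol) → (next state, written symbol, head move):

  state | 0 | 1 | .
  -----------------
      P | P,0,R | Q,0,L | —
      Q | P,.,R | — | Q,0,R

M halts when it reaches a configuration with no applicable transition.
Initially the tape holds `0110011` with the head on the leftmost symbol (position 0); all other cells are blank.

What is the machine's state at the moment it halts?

P

P | [0]110011.   read 0 → write 0, move R, go to P
P | 0[1]10011.   read 1 → write 0, move L, go to Q
Q | [0]010011.   read 0 → write ., move R, go to P
P | .[0]10011.   read 0 → write 0, move R, go to P
P | .0[1]0011.   read 1 → write 0, move L, go to Q
Q | .[0]00011.   read 0 → write ., move R, go to P
P | ..[0]0011.   read 0 → write 0, move R, go to P
P | ..0[0]011.   read 0 → write 0, move R, go to P
P | ..00[0]11.   read 0 → write 0, move R, go to P
P | ..000[1]1.   read 1 → write 0, move L, go to Q
Q | ..00[0]01.   read 0 → write ., move R, go to P
P | ..00.[0]1.   read 0 → write 0, move R, go to P
P | ..00.0[1].   read 1 → write 0, move L, go to Q
Q | ..00.[0]0.   read 0 → write ., move R, go to P
P | ..00..[0].   read 0 → write 0, move R, go to P
P | ..00..0[.]
No transition is defined for (P, .); M halts in state P.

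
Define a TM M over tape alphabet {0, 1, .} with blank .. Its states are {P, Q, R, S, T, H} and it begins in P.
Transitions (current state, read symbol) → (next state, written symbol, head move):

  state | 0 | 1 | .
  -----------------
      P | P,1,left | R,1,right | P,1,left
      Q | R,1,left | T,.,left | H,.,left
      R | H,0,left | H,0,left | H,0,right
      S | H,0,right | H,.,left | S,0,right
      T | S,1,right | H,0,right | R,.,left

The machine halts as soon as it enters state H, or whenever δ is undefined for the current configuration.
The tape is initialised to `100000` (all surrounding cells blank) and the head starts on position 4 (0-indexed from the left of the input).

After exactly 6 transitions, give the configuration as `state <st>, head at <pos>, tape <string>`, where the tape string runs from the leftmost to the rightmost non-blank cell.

state H, head at 0, tape 101110

P | 1000[0]0   read 0 → write 1, move left, go to P
P | 100[0]10   read 0 → write 1, move left, go to P
P | 10[0]110   read 0 → write 1, move left, go to P
P | 1[0]1110   read 0 → write 1, move left, go to P
P | [1]11110   read 1 → write 1, move right, go to R
R | 1[1]1110   read 1 → write 0, move left, go to H
H | [1]01110
After 6 steps: state H, head at 0, tape 101110.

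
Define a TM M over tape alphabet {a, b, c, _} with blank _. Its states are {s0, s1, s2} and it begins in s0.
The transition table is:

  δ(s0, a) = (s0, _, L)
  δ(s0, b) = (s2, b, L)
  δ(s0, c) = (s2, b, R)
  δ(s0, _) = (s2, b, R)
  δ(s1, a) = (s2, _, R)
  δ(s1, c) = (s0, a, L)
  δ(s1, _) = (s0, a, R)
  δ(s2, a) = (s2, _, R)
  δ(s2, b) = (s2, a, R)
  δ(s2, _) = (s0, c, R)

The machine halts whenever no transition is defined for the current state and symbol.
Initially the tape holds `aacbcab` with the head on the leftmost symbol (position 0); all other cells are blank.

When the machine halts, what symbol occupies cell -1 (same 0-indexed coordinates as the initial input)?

b

s0 | _[a]acbcab   read a → write _, move L, go to s0
s0 | [_]_acbcab   read _ → write b, move R, go to s2
s2 | b[_]acbcab   read _ → write c, move R, go to s0
s0 | bc[a]cbcab   read a → write _, move L, go to s0
s0 | b[c]_cbcab   read c → write b, move R, go to s2
s2 | bb[_]cbcab   read _ → write c, move R, go to s0
s0 | bbc[c]bcab   read c → write b, move R, go to s2
s2 | bbcb[b]cab   read b → write a, move R, go to s2
s2 | bbcba[c]ab
Cell -1 holds b when M halts.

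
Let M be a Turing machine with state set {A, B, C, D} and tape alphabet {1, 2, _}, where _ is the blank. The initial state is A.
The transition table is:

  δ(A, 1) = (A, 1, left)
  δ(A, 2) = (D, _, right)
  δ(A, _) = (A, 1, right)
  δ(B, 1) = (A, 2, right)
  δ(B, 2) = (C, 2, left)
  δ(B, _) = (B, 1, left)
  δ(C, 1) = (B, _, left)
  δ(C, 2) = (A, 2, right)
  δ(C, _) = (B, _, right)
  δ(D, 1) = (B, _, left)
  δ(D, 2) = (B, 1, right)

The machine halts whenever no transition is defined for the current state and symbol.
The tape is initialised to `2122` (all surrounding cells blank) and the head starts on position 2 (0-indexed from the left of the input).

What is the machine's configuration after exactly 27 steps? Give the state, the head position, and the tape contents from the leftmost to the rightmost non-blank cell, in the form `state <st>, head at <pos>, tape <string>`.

A | _21[2]2_   read 2 → write _, move right, go to D
D | _21_[2]_   read 2 → write 1, move right, go to B
B | _21_1[_]   read _ → write 1, move left, go to B
B | _21_[1]1   read 1 → write 2, move right, go to A
A | _21_2[1]   read 1 → write 1, move left, go to A
A | _21_[2]1   read 2 → write _, move right, go to D
D | _21__[1]   read 1 → write _, move left, go to B
B | _21_[_]_   read _ → write 1, move left, go to B
B | _21[_]1_   read _ → write 1, move left, go to B
B | _2[1]11_   read 1 → write 2, move right, go to A
A | _22[1]1_   read 1 → write 1, move left, go to A
A | _2[2]11_   read 2 → write _, move right, go to D
D | _2_[1]1_   read 1 → write _, move left, go to B
B | _2[_]_1_   read _ → write 1, move left, go to B
B | _[2]1_1_   read 2 → write 2, move left, go to C
C | [_]21_1_   read _ → write _, move right, go to B
B | _[2]1_1_   read 2 → write 2, move left, go to C
C | [_]21_1_   read _ → write _, move right, go to B
B | _[2]1_1_   read 2 → write 2, move left, go to C
C | [_]21_1_   read _ → write _, move right, go to B
B | _[2]1_1_   read 2 → write 2, move left, go to C
C | [_]21_1_   read _ → write _, move right, go to B
B | _[2]1_1_   read 2 → write 2, move left, go to C
C | [_]21_1_   read _ → write _, move right, go to B
B | _[2]1_1_   read 2 → write 2, move left, go to C
C | [_]21_1_   read _ → write _, move right, go to B
B | _[2]1_1_   read 2 → write 2, move left, go to C
C | [_]21_1_
After 27 steps: state C, head at -1, tape 21_1.

state C, head at -1, tape 21_1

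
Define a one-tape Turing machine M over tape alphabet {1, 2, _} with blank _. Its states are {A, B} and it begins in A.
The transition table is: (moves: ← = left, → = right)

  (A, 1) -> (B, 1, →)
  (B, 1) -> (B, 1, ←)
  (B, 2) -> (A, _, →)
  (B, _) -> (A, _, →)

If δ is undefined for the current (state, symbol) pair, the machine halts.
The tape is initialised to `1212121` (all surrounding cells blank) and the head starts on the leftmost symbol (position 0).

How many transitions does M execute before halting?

state=A head=0 tape=[1]212121__   (A,1)→(B,1,→)
state=B head=1 tape=1[2]12121__   (B,2)→(A,_,→)
state=A head=2 tape=1_[1]2121__   (A,1)→(B,1,→)
state=B head=3 tape=1_1[2]121__   (B,2)→(A,_,→)
state=A head=4 tape=1_1_[1]21__   (A,1)→(B,1,→)
state=B head=5 tape=1_1_1[2]1__   (B,2)→(A,_,→)
state=A head=6 tape=1_1_1_[1]__   (A,1)→(B,1,→)
state=B head=7 tape=1_1_1_1[_]_   (B,_)→(A,_,→)
state=A head=8 tape=1_1_1_1_[_]
M halts after 8 transitions.

8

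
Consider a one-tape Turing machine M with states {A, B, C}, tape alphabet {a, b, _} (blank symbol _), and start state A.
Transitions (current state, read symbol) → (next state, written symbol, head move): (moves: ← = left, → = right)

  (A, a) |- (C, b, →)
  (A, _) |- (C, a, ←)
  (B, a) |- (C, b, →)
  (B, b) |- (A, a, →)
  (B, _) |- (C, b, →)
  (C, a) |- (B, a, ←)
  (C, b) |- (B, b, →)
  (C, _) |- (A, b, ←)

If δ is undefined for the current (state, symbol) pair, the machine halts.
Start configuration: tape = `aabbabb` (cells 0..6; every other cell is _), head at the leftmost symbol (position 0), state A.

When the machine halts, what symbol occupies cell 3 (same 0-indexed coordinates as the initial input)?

a

A | [a]abbabb__   read a → write b, move →, go to C
C | b[a]bbabb__   read a → write a, move ←, go to B
B | [b]abbabb__   read b → write a, move →, go to A
A | a[a]bbabb__   read a → write b, move →, go to C
C | ab[b]babb__   read b → write b, move →, go to B
B | abb[b]abb__   read b → write a, move →, go to A
A | abba[a]bb__   read a → write b, move →, go to C
C | abbab[b]b__   read b → write b, move →, go to B
B | abbabb[b]__   read b → write a, move →, go to A
A | abbabba[_]_   read _ → write a, move ←, go to C
C | abbabb[a]a_   read a → write a, move ←, go to B
B | abbab[b]aa_   read b → write a, move →, go to A
A | abbaba[a]a_   read a → write b, move →, go to C
C | abbabab[a]_   read a → write a, move ←, go to B
B | abbaba[b]a_   read b → write a, move →, go to A
A | abbabaa[a]_   read a → write b, move →, go to C
C | abbabaab[_]   read _ → write b, move ←, go to A
A | abbabaa[b]b
Cell 3 holds a when M halts.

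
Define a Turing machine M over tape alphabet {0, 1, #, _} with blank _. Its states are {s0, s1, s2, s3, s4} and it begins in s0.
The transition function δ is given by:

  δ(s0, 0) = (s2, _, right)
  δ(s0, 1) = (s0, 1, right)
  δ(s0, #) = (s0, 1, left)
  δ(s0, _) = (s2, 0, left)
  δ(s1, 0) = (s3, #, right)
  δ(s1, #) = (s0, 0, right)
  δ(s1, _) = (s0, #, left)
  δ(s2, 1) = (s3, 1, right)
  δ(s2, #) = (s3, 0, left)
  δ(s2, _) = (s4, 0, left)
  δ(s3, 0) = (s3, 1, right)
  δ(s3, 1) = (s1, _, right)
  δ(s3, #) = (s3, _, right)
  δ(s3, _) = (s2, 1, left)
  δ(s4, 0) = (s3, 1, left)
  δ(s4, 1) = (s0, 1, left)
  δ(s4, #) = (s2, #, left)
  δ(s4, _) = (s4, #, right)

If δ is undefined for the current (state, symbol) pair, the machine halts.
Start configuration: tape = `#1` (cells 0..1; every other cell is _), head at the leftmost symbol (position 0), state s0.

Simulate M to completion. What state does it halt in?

s0 | ___[#]1   read # → write 1, move left, go to s0
s0 | __[_]11   read _ → write 0, move left, go to s2
s2 | _[_]011   read _ → write 0, move left, go to s4
s4 | [_]0011   read _ → write #, move right, go to s4
s4 | #[0]011   read 0 → write 1, move left, go to s3
s3 | [#]1011   read # → write _, move right, go to s3
s3 | _[1]011   read 1 → write _, move right, go to s1
s1 | __[0]11   read 0 → write #, move right, go to s3
s3 | __#[1]1   read 1 → write _, move right, go to s1
s1 | __#_[1]
No transition is defined for (s1, 1); M halts in state s1.

s1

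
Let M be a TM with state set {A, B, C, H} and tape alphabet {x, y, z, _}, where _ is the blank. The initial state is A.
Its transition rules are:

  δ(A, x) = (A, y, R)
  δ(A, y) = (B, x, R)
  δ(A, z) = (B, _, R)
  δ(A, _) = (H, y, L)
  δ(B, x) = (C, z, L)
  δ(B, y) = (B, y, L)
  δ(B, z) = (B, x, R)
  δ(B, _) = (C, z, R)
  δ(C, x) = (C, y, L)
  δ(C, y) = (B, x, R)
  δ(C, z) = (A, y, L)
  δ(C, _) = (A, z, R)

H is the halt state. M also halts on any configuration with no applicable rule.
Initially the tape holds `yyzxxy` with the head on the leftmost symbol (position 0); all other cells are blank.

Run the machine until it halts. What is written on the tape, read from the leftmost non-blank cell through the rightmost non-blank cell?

yyzyyzxy

A | ___[y]yzxxy   read y → write x, move R, go to B
B | ___x[y]zxxy   read y → write y, move L, go to B
B | ___[x]yzxxy   read x → write z, move L, go to C
C | __[_]zyzxxy   read _ → write z, move R, go to A
A | __z[z]yzxxy   read z → write _, move R, go to B
B | __z_[y]zxxy   read y → write y, move L, go to B
B | __z[_]yzxxy   read _ → write z, move R, go to C
C | __zz[y]zxxy   read y → write x, move R, go to B
B | __zzx[z]xxy   read z → write x, move R, go to B
B | __zzxx[x]xy   read x → write z, move L, go to C
C | __zzx[x]zxy   read x → write y, move L, go to C
C | __zz[x]yzxy   read x → write y, move L, go to C
C | __z[z]yyzxy   read z → write y, move L, go to A
A | __[z]yyyzxy   read z → write _, move R, go to B
B | ___[y]yyzxy   read y → write y, move L, go to B
B | __[_]yyyzxy   read _ → write z, move R, go to C
C | __z[y]yyzxy   read y → write x, move R, go to B
B | __zx[y]yzxy   read y → write y, move L, go to B
B | __z[x]yyzxy   read x → write z, move L, go to C
C | __[z]zyyzxy   read z → write y, move L, go to A
A | _[_]yzyyzxy   read _ → write y, move L, go to H
H | [_]yyzyyzxy
The non-blank tape span at halt is yyzyyzxy.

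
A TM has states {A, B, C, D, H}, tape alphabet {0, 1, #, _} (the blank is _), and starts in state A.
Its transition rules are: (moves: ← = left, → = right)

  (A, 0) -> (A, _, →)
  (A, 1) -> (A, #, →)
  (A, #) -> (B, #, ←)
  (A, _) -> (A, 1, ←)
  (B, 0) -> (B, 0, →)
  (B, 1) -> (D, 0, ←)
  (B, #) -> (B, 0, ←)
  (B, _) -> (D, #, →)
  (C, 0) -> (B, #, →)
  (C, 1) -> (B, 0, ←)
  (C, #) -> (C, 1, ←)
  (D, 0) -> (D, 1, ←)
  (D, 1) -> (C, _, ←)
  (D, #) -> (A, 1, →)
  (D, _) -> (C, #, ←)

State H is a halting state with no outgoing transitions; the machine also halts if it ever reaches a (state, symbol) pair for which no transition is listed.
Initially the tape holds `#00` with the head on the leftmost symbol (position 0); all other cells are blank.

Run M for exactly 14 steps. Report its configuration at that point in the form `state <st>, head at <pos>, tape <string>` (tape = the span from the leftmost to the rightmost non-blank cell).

state=A head=0 tape=_[#]00__   (A,#)→(B,#,←)
state=B head=-1 tape=[_]#00__   (B,_)→(D,#,→)
state=D head=0 tape=#[#]00__   (D,#)→(A,1,→)
state=A head=1 tape=#1[0]0__   (A,0)→(A,_,→)
state=A head=2 tape=#1_[0]__   (A,0)→(A,_,→)
state=A head=3 tape=#1__[_]_   (A,_)→(A,1,←)
state=A head=2 tape=#1_[_]1_   (A,_)→(A,1,←)
state=A head=1 tape=#1[_]11_   (A,_)→(A,1,←)
state=A head=0 tape=#[1]111_   (A,1)→(A,#,→)
state=A head=1 tape=##[1]11_   (A,1)→(A,#,→)
state=A head=2 tape=###[1]1_   (A,1)→(A,#,→)
state=A head=3 tape=####[1]_   (A,1)→(A,#,→)
state=A head=4 tape=#####[_]   (A,_)→(A,1,←)
state=A head=3 tape=####[#]1   (A,#)→(B,#,←)
state=B head=2 tape=###[#]#1
After 14 steps: state B, head at 2, tape #####1.

state B, head at 2, tape #####1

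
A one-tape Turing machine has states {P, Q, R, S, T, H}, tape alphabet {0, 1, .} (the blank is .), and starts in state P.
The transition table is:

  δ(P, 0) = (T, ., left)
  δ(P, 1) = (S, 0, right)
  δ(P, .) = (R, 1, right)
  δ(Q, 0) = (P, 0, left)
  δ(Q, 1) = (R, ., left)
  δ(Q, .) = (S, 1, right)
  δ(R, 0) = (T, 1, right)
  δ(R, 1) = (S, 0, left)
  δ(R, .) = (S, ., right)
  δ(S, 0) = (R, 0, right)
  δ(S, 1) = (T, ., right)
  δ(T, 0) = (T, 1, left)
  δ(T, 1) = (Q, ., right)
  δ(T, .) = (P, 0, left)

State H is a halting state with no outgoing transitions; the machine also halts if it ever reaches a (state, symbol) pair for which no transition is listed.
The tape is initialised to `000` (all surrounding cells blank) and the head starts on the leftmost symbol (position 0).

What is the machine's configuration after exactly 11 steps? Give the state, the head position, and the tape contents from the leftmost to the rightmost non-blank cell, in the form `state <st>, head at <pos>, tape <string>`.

state R, head at 1, tape 100

P | ..[0]00   read 0 → write ., move left, go to T
T | .[.].00   read . → write 0, move left, go to P
P | [.]0.00   read . → write 1, move right, go to R
R | 1[0].00   read 0 → write 1, move right, go to T
T | 11[.]00   read . → write 0, move left, go to P
P | 1[1]000   read 1 → write 0, move right, go to S
S | 10[0]00   read 0 → write 0, move right, go to R
R | 100[0]0   read 0 → write 1, move right, go to T
T | 1001[0]   read 0 → write 1, move left, go to T
T | 100[1]1   read 1 → write ., move right, go to Q
Q | 100.[1]   read 1 → write ., move left, go to R
R | 100[.].
After 11 steps: state R, head at 1, tape 100.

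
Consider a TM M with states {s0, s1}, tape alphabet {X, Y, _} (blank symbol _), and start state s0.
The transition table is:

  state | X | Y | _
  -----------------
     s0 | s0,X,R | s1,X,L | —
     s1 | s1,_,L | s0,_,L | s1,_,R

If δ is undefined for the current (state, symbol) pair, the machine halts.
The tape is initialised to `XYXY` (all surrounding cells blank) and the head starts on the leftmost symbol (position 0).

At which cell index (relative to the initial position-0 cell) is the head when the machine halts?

state=s0 head=0 tape=_[X]YXY   (s0,X)→(s0,X,R)
state=s0 head=1 tape=_X[Y]XY   (s0,Y)→(s1,X,L)
state=s1 head=0 tape=_[X]XXY   (s1,X)→(s1,_,L)
state=s1 head=-1 tape=[_]_XXY   (s1,_)→(s1,_,R)
state=s1 head=0 tape=_[_]XXY   (s1,_)→(s1,_,R)
state=s1 head=1 tape=__[X]XY   (s1,X)→(s1,_,L)
state=s1 head=0 tape=_[_]_XY   (s1,_)→(s1,_,R)
state=s1 head=1 tape=__[_]XY   (s1,_)→(s1,_,R)
state=s1 head=2 tape=___[X]Y   (s1,X)→(s1,_,L)
state=s1 head=1 tape=__[_]_Y   (s1,_)→(s1,_,R)
state=s1 head=2 tape=___[_]Y   (s1,_)→(s1,_,R)
state=s1 head=3 tape=____[Y]   (s1,Y)→(s0,_,L)
state=s0 head=2 tape=___[_]_
At halt the head is at cell 2.

2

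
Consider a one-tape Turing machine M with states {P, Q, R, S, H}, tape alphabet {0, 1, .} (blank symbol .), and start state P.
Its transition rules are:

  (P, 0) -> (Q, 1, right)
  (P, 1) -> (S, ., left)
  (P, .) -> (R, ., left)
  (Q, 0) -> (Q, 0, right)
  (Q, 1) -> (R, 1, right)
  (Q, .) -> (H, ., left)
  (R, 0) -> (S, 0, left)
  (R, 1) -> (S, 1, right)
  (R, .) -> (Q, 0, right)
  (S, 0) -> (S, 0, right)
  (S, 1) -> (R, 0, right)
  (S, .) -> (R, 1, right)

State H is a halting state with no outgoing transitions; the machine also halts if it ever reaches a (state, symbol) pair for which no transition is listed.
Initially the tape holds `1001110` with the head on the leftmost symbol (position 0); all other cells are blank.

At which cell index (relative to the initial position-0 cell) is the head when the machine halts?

8

state=P head=0 tape=.[1]001110...   (P,1)→(S,.,left)
state=S head=-1 tape=[.].001110...   (S,.)→(R,1,right)
state=R head=0 tape=1[.]001110...   (R,.)→(Q,0,right)
state=Q head=1 tape=10[0]01110...   (Q,0)→(Q,0,right)
state=Q head=2 tape=100[0]1110...   (Q,0)→(Q,0,right)
state=Q head=3 tape=1000[1]110...   (Q,1)→(R,1,right)
state=R head=4 tape=10001[1]10...   (R,1)→(S,1,right)
state=S head=5 tape=100011[1]0...   (S,1)→(R,0,right)
state=R head=6 tape=1000110[0]...   (R,0)→(S,0,left)
state=S head=5 tape=100011[0]0...   (S,0)→(S,0,right)
state=S head=6 tape=1000110[0]...   (S,0)→(S,0,right)
state=S head=7 tape=10001100[.]..   (S,.)→(R,1,right)
state=R head=8 tape=100011001[.].   (R,.)→(Q,0,right)
state=Q head=9 tape=1000110010[.]   (Q,.)→(H,.,left)
state=H head=8 tape=100011001[0].
At halt the head is at cell 8.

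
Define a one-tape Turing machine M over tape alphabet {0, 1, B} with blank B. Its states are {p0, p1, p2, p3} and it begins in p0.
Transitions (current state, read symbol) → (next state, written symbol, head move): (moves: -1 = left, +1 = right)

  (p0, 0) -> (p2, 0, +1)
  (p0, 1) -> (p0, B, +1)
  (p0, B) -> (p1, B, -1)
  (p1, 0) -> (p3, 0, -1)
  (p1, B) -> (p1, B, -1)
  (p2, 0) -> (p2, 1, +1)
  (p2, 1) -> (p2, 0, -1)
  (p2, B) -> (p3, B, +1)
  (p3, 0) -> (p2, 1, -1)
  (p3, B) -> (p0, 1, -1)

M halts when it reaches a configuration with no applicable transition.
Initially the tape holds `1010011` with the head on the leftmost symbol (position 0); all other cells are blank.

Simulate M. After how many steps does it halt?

15

state=p0 head=0 tape=[1]010011   (p0,1)→(p0,B,+1)
state=p0 head=1 tape=B[0]10011   (p0,0)→(p2,0,+1)
state=p2 head=2 tape=B0[1]0011   (p2,1)→(p2,0,-1)
state=p2 head=1 tape=B[0]00011   (p2,0)→(p2,1,+1)
state=p2 head=2 tape=B1[0]0011   (p2,0)→(p2,1,+1)
state=p2 head=3 tape=B11[0]011   (p2,0)→(p2,1,+1)
state=p2 head=4 tape=B111[0]11   (p2,0)→(p2,1,+1)
state=p2 head=5 tape=B1111[1]1   (p2,1)→(p2,0,-1)
state=p2 head=4 tape=B111[1]01   (p2,1)→(p2,0,-1)
state=p2 head=3 tape=B11[1]001   (p2,1)→(p2,0,-1)
state=p2 head=2 tape=B1[1]0001   (p2,1)→(p2,0,-1)
state=p2 head=1 tape=B[1]00001   (p2,1)→(p2,0,-1)
state=p2 head=0 tape=[B]000001   (p2,B)→(p3,B,+1)
state=p3 head=1 tape=B[0]00001   (p3,0)→(p2,1,-1)
state=p2 head=0 tape=[B]100001   (p2,B)→(p3,B,+1)
state=p3 head=1 tape=B[1]00001
M halts after 15 transitions.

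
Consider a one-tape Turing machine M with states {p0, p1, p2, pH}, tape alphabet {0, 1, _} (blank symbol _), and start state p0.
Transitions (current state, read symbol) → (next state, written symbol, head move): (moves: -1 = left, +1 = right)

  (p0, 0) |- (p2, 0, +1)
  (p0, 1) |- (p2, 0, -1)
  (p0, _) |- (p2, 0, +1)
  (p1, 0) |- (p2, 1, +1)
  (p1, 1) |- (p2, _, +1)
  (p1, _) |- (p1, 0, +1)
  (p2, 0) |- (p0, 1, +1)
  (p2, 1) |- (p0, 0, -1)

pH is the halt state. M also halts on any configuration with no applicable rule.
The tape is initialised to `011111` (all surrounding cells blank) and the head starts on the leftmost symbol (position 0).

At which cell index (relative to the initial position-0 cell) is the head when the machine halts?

state=p0 head=0 tape=[0]11111__   (p0,0)→(p2,0,+1)
state=p2 head=1 tape=0[1]1111__   (p2,1)→(p0,0,-1)
state=p0 head=0 tape=[0]01111__   (p0,0)→(p2,0,+1)
state=p2 head=1 tape=0[0]1111__   (p2,0)→(p0,1,+1)
state=p0 head=2 tape=01[1]111__   (p0,1)→(p2,0,-1)
state=p2 head=1 tape=0[1]0111__   (p2,1)→(p0,0,-1)
state=p0 head=0 tape=[0]00111__   (p0,0)→(p2,0,+1)
state=p2 head=1 tape=0[0]0111__   (p2,0)→(p0,1,+1)
state=p0 head=2 tape=01[0]111__   (p0,0)→(p2,0,+1)
state=p2 head=3 tape=010[1]11__   (p2,1)→(p0,0,-1)
state=p0 head=2 tape=01[0]011__   (p0,0)→(p2,0,+1)
state=p2 head=3 tape=010[0]11__   (p2,0)→(p0,1,+1)
state=p0 head=4 tape=0101[1]1__   (p0,1)→(p2,0,-1)
state=p2 head=3 tape=010[1]01__   (p2,1)→(p0,0,-1)
state=p0 head=2 tape=01[0]001__   (p0,0)→(p2,0,+1)
state=p2 head=3 tape=010[0]01__   (p2,0)→(p0,1,+1)
state=p0 head=4 tape=0101[0]1__   (p0,0)→(p2,0,+1)
state=p2 head=5 tape=01010[1]__   (p2,1)→(p0,0,-1)
state=p0 head=4 tape=0101[0]0__   (p0,0)→(p2,0,+1)
state=p2 head=5 tape=01010[0]__   (p2,0)→(p0,1,+1)
state=p0 head=6 tape=010101[_]_   (p0,_)→(p2,0,+1)
state=p2 head=7 tape=0101010[_]
At halt the head is at cell 7.

7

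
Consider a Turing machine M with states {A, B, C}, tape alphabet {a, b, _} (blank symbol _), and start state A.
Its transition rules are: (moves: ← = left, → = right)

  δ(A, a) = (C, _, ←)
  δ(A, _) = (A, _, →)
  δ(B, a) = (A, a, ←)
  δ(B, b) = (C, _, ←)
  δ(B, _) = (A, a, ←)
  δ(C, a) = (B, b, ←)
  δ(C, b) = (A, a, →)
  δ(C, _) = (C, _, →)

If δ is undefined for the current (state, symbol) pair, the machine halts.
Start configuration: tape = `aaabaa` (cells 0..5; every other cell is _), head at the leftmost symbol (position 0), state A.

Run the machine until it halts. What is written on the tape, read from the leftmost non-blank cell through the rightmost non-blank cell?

a_baa

state=A head=0 tape=_[a]aabaa   (A,a)→(C,_,←)
state=C head=-1 tape=[_]_aabaa   (C,_)→(C,_,→)
state=C head=0 tape=_[_]aabaa   (C,_)→(C,_,→)
state=C head=1 tape=__[a]abaa   (C,a)→(B,b,←)
state=B head=0 tape=_[_]babaa   (B,_)→(A,a,←)
state=A head=-1 tape=[_]ababaa   (A,_)→(A,_,→)
state=A head=0 tape=_[a]babaa   (A,a)→(C,_,←)
state=C head=-1 tape=[_]_babaa   (C,_)→(C,_,→)
state=C head=0 tape=_[_]babaa   (C,_)→(C,_,→)
state=C head=1 tape=__[b]abaa   (C,b)→(A,a,→)
state=A head=2 tape=__a[a]baa   (A,a)→(C,_,←)
state=C head=1 tape=__[a]_baa   (C,a)→(B,b,←)
state=B head=0 tape=_[_]b_baa   (B,_)→(A,a,←)
state=A head=-1 tape=[_]ab_baa   (A,_)→(A,_,→)
state=A head=0 tape=_[a]b_baa   (A,a)→(C,_,←)
state=C head=-1 tape=[_]_b_baa   (C,_)→(C,_,→)
state=C head=0 tape=_[_]b_baa   (C,_)→(C,_,→)
state=C head=1 tape=__[b]_baa   (C,b)→(A,a,→)
state=A head=2 tape=__a[_]baa   (A,_)→(A,_,→)
state=A head=3 tape=__a_[b]aa
The non-blank tape span at halt is a_baa.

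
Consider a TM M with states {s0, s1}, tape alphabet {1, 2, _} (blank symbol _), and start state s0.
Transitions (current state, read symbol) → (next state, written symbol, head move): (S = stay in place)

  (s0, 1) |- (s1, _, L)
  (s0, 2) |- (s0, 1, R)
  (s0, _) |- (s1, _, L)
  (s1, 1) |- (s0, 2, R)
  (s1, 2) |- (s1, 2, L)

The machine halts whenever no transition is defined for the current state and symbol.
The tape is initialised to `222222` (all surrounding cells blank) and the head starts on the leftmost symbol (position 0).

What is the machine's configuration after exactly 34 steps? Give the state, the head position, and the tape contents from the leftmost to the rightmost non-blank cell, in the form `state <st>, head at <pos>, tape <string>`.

s0 | [2]22222_   read 2 → write 1, move R, go to s0
s0 | 1[2]2222_   read 2 → write 1, move R, go to s0
s0 | 11[2]222_   read 2 → write 1, move R, go to s0
s0 | 111[2]22_   read 2 → write 1, move R, go to s0
s0 | 1111[2]2_   read 2 → write 1, move R, go to s0
s0 | 11111[2]_   read 2 → write 1, move R, go to s0
s0 | 111111[_]   read _ → write _, move L, go to s1
s1 | 11111[1]_   read 1 → write 2, move R, go to s0
s0 | 111112[_]   read _ → write _, move L, go to s1
s1 | 11111[2]_   read 2 → write 2, move L, go to s1
s1 | 1111[1]2_   read 1 → write 2, move R, go to s0
s0 | 11112[2]_   read 2 → write 1, move R, go to s0
s0 | 111121[_]   read _ → write _, move L, go to s1
s1 | 11112[1]_   read 1 → write 2, move R, go to s0
s0 | 111122[_]   read _ → write _, move L, go to s1
s1 | 11112[2]_   read 2 → write 2, move L, go to s1
s1 | 1111[2]2_   read 2 → write 2, move L, go to s1
s1 | 111[1]22_   read 1 → write 2, move R, go to s0
s0 | 1112[2]2_   read 2 → write 1, move R, go to s0
s0 | 11121[2]_   read 2 → write 1, move R, go to s0
s0 | 111211[_]   read _ → write _, move L, go to s1
s1 | 11121[1]_   read 1 → write 2, move R, go to s0
s0 | 111212[_]   read _ → write _, move L, go to s1
s1 | 11121[2]_   read 2 → write 2, move L, go to s1
s1 | 1112[1]2_   read 1 → write 2, move R, go to s0
s0 | 11122[2]_   read 2 → write 1, move R, go to s0
s0 | 111221[_]   read _ → write _, move L, go to s1
s1 | 11122[1]_   read 1 → write 2, move R, go to s0
s0 | 111222[_]   read _ → write _, move L, go to s1
s1 | 11122[2]_   read 2 → write 2, move L, go to s1
s1 | 1112[2]2_   read 2 → write 2, move L, go to s1
s1 | 111[2]22_   read 2 → write 2, move L, go to s1
s1 | 11[1]222_   read 1 → write 2, move R, go to s0
s0 | 112[2]22_   read 2 → write 1, move R, go to s0
s0 | 1121[2]2_
After 34 steps: state s0, head at 4, tape 112122.

state s0, head at 4, tape 112122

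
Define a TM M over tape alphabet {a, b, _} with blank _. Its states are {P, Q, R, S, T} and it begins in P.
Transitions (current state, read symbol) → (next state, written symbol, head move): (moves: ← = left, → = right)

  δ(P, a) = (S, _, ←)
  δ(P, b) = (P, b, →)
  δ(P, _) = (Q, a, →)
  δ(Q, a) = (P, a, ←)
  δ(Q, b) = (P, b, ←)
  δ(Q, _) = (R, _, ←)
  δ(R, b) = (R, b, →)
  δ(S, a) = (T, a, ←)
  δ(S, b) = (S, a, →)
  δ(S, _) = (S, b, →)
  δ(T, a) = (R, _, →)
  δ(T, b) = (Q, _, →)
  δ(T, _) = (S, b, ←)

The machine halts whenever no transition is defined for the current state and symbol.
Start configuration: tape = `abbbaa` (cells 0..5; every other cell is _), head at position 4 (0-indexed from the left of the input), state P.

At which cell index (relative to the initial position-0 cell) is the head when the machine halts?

P | abbb[a]a   read a → write _, move ←, go to S
S | abb[b]_a   read b → write a, move →, go to S
S | abba[_]a   read _ → write b, move →, go to S
S | abbab[a]   read a → write a, move ←, go to T
T | abba[b]a   read b → write _, move →, go to Q
Q | abba_[a]   read a → write a, move ←, go to P
P | abba[_]a   read _ → write a, move →, go to Q
Q | abbaa[a]   read a → write a, move ←, go to P
P | abba[a]a   read a → write _, move ←, go to S
S | abb[a]_a   read a → write a, move ←, go to T
T | ab[b]a_a   read b → write _, move →, go to Q
Q | ab_[a]_a   read a → write a, move ←, go to P
P | ab[_]a_a   read _ → write a, move →, go to Q
Q | aba[a]_a   read a → write a, move ←, go to P
P | ab[a]a_a   read a → write _, move ←, go to S
S | a[b]_a_a   read b → write a, move →, go to S
S | aa[_]a_a   read _ → write b, move →, go to S
S | aab[a]_a   read a → write a, move ←, go to T
T | aa[b]a_a   read b → write _, move →, go to Q
Q | aa_[a]_a   read a → write a, move ←, go to P
P | aa[_]a_a   read _ → write a, move →, go to Q
Q | aaa[a]_a   read a → write a, move ←, go to P
P | aa[a]a_a   read a → write _, move ←, go to S
S | a[a]_a_a   read a → write a, move ←, go to T
T | [a]a_a_a   read a → write _, move →, go to R
R | _[a]_a_a
At halt the head is at cell 1.

1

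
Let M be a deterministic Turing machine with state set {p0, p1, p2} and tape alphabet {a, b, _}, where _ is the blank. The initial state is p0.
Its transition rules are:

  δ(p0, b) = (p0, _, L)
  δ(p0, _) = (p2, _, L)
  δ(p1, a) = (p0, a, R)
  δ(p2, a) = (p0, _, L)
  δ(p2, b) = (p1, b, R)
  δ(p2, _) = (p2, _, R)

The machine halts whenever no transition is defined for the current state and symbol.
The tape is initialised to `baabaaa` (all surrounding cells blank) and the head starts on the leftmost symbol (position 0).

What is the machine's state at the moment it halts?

p0 | __[b]aabaaa   read b → write _, move L, go to p0
p0 | _[_]_aabaaa   read _ → write _, move L, go to p2
p2 | [_]__aabaaa   read _ → write _, move R, go to p2
p2 | _[_]_aabaaa   read _ → write _, move R, go to p2
p2 | __[_]aabaaa   read _ → write _, move R, go to p2
p2 | ___[a]abaaa   read a → write _, move L, go to p0
p0 | __[_]_abaaa   read _ → write _, move L, go to p2
p2 | _[_]__abaaa   read _ → write _, move R, go to p2
p2 | __[_]_abaaa   read _ → write _, move R, go to p2
p2 | ___[_]abaaa   read _ → write _, move R, go to p2
p2 | ____[a]baaa   read a → write _, move L, go to p0
p0 | ___[_]_baaa   read _ → write _, move L, go to p2
p2 | __[_]__baaa   read _ → write _, move R, go to p2
p2 | ___[_]_baaa   read _ → write _, move R, go to p2
p2 | ____[_]baaa   read _ → write _, move R, go to p2
p2 | _____[b]aaa   read b → write b, move R, go to p1
p1 | _____b[a]aa   read a → write a, move R, go to p0
p0 | _____ba[a]a
No transition is defined for (p0, a); M halts in state p0.

p0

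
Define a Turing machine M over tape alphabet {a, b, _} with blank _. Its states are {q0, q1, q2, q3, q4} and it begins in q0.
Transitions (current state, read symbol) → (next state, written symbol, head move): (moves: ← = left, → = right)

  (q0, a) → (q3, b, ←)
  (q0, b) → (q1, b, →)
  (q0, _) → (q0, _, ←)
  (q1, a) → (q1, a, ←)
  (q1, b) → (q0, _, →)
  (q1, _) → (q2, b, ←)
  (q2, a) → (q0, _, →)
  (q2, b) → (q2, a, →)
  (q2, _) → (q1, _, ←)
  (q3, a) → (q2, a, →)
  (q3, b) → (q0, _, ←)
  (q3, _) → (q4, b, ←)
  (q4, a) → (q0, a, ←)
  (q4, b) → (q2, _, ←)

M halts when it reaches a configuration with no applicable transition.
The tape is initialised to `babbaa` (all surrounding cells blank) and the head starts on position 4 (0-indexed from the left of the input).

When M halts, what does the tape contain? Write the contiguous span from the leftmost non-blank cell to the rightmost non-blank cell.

q0 | _babb[a]a_   read a → write b, move ←, go to q3
q3 | _bab[b]ba_   read b → write _, move ←, go to q0
q0 | _ba[b]_ba_   read b → write b, move →, go to q1
q1 | _bab[_]ba_   read _ → write b, move ←, go to q2
q2 | _ba[b]bba_   read b → write a, move →, go to q2
q2 | _baa[b]ba_   read b → write a, move →, go to q2
q2 | _baaa[b]a_   read b → write a, move →, go to q2
q2 | _baaaa[a]_   read a → write _, move →, go to q0
q0 | _baaaa_[_]   read _ → write _, move ←, go to q0
q0 | _baaaa[_]_   read _ → write _, move ←, go to q0
q0 | _baaa[a]__   read a → write b, move ←, go to q3
q3 | _baa[a]b__   read a → write a, move →, go to q2
q2 | _baaa[b]__   read b → write a, move →, go to q2
q2 | _baaaa[_]_   read _ → write _, move ←, go to q1
q1 | _baaa[a]__   read a → write a, move ←, go to q1
q1 | _baa[a]a__   read a → write a, move ←, go to q1
q1 | _ba[a]aa__   read a → write a, move ←, go to q1
q1 | _b[a]aaa__   read a → write a, move ←, go to q1
q1 | _[b]aaaa__   read b → write _, move →, go to q0
q0 | __[a]aaa__   read a → write b, move ←, go to q3
q3 | _[_]baaa__   read _ → write b, move ←, go to q4
q4 | [_]bbaaa__
The non-blank tape span at halt is bbaaa.

bbaaa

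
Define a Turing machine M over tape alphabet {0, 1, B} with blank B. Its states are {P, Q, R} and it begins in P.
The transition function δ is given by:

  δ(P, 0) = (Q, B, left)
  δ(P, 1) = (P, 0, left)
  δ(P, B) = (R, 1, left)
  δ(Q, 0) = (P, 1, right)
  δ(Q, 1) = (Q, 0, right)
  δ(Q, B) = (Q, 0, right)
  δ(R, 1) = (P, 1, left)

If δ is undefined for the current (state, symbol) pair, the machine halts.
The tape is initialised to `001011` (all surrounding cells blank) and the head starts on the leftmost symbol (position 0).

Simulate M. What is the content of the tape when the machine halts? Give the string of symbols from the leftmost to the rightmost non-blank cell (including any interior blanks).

state=P head=0 tape=BBB[0]01011   (P,0)→(Q,B,left)
state=Q head=-1 tape=BB[B]B01011   (Q,B)→(Q,0,right)
state=Q head=0 tape=BB0[B]01011   (Q,B)→(Q,0,right)
state=Q head=1 tape=BB00[0]1011   (Q,0)→(P,1,right)
state=P head=2 tape=BB001[1]011   (P,1)→(P,0,left)
state=P head=1 tape=BB00[1]0011   (P,1)→(P,0,left)
state=P head=0 tape=BB0[0]00011   (P,0)→(Q,B,left)
state=Q head=-1 tape=BB[0]B00011   (Q,0)→(P,1,right)
state=P head=0 tape=BB1[B]00011   (P,B)→(R,1,left)
state=R head=-1 tape=BB[1]100011   (R,1)→(P,1,left)
state=P head=-2 tape=B[B]1100011   (P,B)→(R,1,left)
state=R head=-3 tape=[B]11100011
The non-blank tape span at halt is 11100011.

11100011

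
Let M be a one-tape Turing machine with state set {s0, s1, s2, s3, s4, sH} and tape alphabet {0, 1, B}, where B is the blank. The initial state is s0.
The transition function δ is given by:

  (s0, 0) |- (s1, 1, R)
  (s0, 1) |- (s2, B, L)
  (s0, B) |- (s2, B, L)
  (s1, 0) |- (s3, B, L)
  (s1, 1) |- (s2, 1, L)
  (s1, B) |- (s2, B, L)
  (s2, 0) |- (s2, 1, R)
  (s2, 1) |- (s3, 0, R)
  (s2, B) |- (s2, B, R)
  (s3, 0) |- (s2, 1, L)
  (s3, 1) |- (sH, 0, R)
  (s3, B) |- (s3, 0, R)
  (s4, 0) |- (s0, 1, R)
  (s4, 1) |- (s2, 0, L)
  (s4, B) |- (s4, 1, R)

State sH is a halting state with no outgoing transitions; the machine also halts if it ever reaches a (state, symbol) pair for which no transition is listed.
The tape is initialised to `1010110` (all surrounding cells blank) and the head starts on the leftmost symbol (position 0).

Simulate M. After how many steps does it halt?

9

state=s0 head=0 tape=B[1]010110   (s0,1)→(s2,B,L)
state=s2 head=-1 tape=[B]B010110   (s2,B)→(s2,B,R)
state=s2 head=0 tape=B[B]010110   (s2,B)→(s2,B,R)
state=s2 head=1 tape=BB[0]10110   (s2,0)→(s2,1,R)
state=s2 head=2 tape=BB1[1]0110   (s2,1)→(s3,0,R)
state=s3 head=3 tape=BB10[0]110   (s3,0)→(s2,1,L)
state=s2 head=2 tape=BB1[0]1110   (s2,0)→(s2,1,R)
state=s2 head=3 tape=BB11[1]110   (s2,1)→(s3,0,R)
state=s3 head=4 tape=BB110[1]10   (s3,1)→(sH,0,R)
state=sH head=5 tape=BB1100[1]0
M halts after 9 transitions.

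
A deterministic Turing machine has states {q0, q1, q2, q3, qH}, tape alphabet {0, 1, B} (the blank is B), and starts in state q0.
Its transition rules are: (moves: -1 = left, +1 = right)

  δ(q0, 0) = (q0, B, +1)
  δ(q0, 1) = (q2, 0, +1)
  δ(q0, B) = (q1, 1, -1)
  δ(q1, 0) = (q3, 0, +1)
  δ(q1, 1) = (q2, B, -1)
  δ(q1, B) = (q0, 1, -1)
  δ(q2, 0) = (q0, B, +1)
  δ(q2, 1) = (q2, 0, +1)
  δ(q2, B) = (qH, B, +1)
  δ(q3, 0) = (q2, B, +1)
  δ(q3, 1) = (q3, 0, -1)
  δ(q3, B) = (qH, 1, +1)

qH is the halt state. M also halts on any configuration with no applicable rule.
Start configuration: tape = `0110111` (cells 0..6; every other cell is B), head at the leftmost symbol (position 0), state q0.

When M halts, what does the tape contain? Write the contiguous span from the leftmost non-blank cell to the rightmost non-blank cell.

q0 | [0]110111BB   read 0 → write B, move +1, go to q0
q0 | B[1]10111BB   read 1 → write 0, move +1, go to q2
q2 | B0[1]0111BB   read 1 → write 0, move +1, go to q2
q2 | B00[0]111BB   read 0 → write B, move +1, go to q0
q0 | B00B[1]11BB   read 1 → write 0, move +1, go to q2
q2 | B00B0[1]1BB   read 1 → write 0, move +1, go to q2
q2 | B00B00[1]BB   read 1 → write 0, move +1, go to q2
q2 | B00B000[B]B   read B → write B, move +1, go to qH
qH | B00B000B[B]
The non-blank tape span at halt is 00B000.

00B000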